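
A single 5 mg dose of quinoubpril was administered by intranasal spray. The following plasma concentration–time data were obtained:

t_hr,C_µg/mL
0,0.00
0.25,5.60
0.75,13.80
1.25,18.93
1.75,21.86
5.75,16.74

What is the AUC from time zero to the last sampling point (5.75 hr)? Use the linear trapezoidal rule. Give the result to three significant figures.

Trapezoidal AUC_0→5.75:
  [0→0.25]: (0.00+5.60)/2 × 0.25 = 0.7
  [0.25→0.75]: (5.60+13.80)/2 × 0.5 = 4.85
  [0.75→1.25]: (13.80+18.93)/2 × 0.5 = 8.1825
  [1.25→1.75]: (18.93+21.86)/2 × 0.5 = 10.1975
  [1.75→5.75]: (21.86+16.74)/2 × 4 = 77.2
  Sum = 101.13 µg/mL·hr

AUC = 101 µg/mL·hr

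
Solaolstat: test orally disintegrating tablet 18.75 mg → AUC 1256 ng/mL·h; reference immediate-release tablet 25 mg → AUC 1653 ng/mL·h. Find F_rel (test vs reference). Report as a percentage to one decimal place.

F_rel = (AUC_test/D_test) / (AUC_ref/D_ref)
      = (1256/18.75) / (1653/25)
      = 66.9867 / 66.12 = 1.0131 = 101.31%

F_rel = 101.3%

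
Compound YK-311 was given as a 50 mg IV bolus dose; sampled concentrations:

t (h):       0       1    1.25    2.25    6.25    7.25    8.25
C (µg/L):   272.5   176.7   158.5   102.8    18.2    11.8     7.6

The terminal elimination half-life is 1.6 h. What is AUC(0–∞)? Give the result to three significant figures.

AUC = 681 µg/L·h

Trapezoidal AUC_0→8.25:
  [0→1]: (272.5+176.7)/2 × 1 = 224.6
  [1→1.25]: (176.7+158.5)/2 × 0.25 = 41.9
  [1.25→2.25]: (158.5+102.8)/2 × 1 = 130.65
  [2.25→6.25]: (102.8+18.2)/2 × 4 = 242.0
  [6.25→7.25]: (18.2+11.8)/2 × 1 = 15.0
  [7.25→8.25]: (11.8+7.6)/2 × 1 = 9.7
  Sum = 663.85 µg/L·h
k_e = ln2 / t½ = 0.693147 / 1.6 = 0.4332 h^-1
Extrapolated tail: C_last / k_e = 7.6 / 0.4332 = 17.544
AUC_0→∞ = 663.85 + 17.544 = 681.394 µg/L·h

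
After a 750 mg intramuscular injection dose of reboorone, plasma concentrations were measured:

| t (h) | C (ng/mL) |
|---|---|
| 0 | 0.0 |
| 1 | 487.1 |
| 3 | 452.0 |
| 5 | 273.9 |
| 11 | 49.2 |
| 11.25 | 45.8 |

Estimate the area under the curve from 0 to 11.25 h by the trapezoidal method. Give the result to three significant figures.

Trapezoidal AUC_0→11.25:
  [0→1]: (0.0+487.1)/2 × 1 = 243.55
  [1→3]: (487.1+452.0)/2 × 2 = 939.1
  [3→5]: (452.0+273.9)/2 × 2 = 725.9
  [5→11]: (273.9+49.2)/2 × 6 = 969.3
  [11→11.25]: (49.2+45.8)/2 × 0.25 = 11.875
  Sum = 2889.725 ng/mL·h

AUC = 2890 ng/mL·h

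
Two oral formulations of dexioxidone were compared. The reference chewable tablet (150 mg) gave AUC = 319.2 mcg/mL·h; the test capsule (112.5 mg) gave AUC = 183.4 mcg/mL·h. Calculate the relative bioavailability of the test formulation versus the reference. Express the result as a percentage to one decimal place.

F_rel = (AUC_test/D_test) / (AUC_ref/D_ref)
      = (183.4/112.5) / (319.2/150)
      = 1.63022 / 2.128 = 0.7661 = 76.61%

F_rel = 76.6%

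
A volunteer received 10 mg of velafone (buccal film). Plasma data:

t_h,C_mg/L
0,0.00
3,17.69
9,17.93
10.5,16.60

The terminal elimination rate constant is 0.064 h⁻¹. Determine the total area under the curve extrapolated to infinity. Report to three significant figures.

AUC = 419 mg/L·h

Trapezoidal AUC_0→10.5:
  [0→3]: (0.00+17.69)/2 × 3 = 26.535
  [3→9]: (17.69+17.93)/2 × 6 = 106.86
  [9→10.5]: (17.93+16.60)/2 × 1.5 = 25.8975
  Sum = 159.2925 mg/L·h
Extrapolated tail: C_last / k_e = 16.60 / 0.064 = 259.375
AUC_0→∞ = 159.2925 + 259.375 = 418.6675 mg/L·h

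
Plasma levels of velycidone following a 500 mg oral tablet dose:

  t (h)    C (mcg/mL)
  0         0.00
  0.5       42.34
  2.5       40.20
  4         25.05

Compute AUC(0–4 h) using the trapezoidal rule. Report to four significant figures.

AUC = 142.1 mcg/mL·h

Trapezoidal AUC_0→4:
  [0→0.5]: (0.00+42.34)/2 × 0.5 = 10.585
  [0.5→2.5]: (42.34+40.20)/2 × 2 = 82.54
  [2.5→4]: (40.20+25.05)/2 × 1.5 = 48.9375
  Sum = 142.0625 mcg/mL·h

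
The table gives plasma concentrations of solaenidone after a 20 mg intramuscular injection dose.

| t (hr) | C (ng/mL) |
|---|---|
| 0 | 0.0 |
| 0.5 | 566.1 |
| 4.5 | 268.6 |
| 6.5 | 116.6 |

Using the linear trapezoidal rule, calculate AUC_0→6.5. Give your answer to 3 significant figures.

Trapezoidal AUC_0→6.5:
  [0→0.5]: (0.0+566.1)/2 × 0.5 = 141.525
  [0.5→4.5]: (566.1+268.6)/2 × 4 = 1669.4
  [4.5→6.5]: (268.6+116.6)/2 × 2 = 385.2
  Sum = 2196.125 ng/mL·hr

AUC = 2200 ng/mL·hr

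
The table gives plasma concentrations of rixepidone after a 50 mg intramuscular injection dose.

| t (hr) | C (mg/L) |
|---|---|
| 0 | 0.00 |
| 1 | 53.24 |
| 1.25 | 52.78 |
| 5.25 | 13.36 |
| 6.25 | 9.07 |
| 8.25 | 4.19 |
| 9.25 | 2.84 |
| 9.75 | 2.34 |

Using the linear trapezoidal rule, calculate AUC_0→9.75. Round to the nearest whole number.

AUC = 201 mg/L·hr

Trapezoidal AUC_0→9.75:
  [0→1]: (0.00+53.24)/2 × 1 = 26.62
  [1→1.25]: (53.24+52.78)/2 × 0.25 = 13.2525
  [1.25→5.25]: (52.78+13.36)/2 × 4 = 132.28
  [5.25→6.25]: (13.36+9.07)/2 × 1 = 11.215
  [6.25→8.25]: (9.07+4.19)/2 × 2 = 13.26
  [8.25→9.25]: (4.19+2.84)/2 × 1 = 3.515
  [9.25→9.75]: (2.84+2.34)/2 × 0.5 = 1.295
  Sum = 201.4375 mg/L·hr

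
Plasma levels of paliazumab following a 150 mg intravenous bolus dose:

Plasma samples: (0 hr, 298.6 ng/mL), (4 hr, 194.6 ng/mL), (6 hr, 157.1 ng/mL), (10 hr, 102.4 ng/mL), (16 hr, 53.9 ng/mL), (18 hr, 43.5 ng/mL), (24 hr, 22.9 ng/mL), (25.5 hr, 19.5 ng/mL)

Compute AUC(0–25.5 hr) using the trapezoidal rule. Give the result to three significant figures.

Trapezoidal AUC_0→25.5:
  [0→4]: (298.6+194.6)/2 × 4 = 986.4
  [4→6]: (194.6+157.1)/2 × 2 = 351.7
  [6→10]: (157.1+102.4)/2 × 4 = 519.0
  [10→16]: (102.4+53.9)/2 × 6 = 468.9
  [16→18]: (53.9+43.5)/2 × 2 = 97.4
  [18→24]: (43.5+22.9)/2 × 6 = 199.2
  [24→25.5]: (22.9+19.5)/2 × 1.5 = 31.8
  Sum = 2654.4 ng/mL·hr

AUC = 2650 ng/mL·hr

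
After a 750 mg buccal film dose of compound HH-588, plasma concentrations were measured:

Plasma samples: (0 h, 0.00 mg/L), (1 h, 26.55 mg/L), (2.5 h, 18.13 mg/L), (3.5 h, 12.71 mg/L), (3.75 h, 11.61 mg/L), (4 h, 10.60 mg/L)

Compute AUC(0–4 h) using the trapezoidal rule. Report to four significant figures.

AUC = 68.02 mg/L·h

Trapezoidal AUC_0→4:
  [0→1]: (0.00+26.55)/2 × 1 = 13.275
  [1→2.5]: (26.55+18.13)/2 × 1.5 = 33.51
  [2.5→3.5]: (18.13+12.71)/2 × 1 = 15.42
  [3.5→3.75]: (12.71+11.61)/2 × 0.25 = 3.04
  [3.75→4]: (11.61+10.60)/2 × 0.25 = 2.77625
  Sum = 68.02125 mg/L·h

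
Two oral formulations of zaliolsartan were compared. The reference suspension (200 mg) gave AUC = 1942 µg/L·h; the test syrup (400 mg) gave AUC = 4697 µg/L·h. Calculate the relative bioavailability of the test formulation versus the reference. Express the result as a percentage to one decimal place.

F_rel = (AUC_test/D_test) / (AUC_ref/D_ref)
      = (4697/400) / (1942/200)
      = 11.7425 / 9.71 = 1.2093 = 120.93%

F_rel = 120.9%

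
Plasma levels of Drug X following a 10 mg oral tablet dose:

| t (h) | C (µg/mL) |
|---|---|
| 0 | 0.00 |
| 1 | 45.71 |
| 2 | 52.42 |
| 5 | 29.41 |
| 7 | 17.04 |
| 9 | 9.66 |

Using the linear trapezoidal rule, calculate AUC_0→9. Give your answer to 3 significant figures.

AUC = 268 µg/mL·h

Trapezoidal AUC_0→9:
  [0→1]: (0.00+45.71)/2 × 1 = 22.855
  [1→2]: (45.71+52.42)/2 × 1 = 49.065
  [2→5]: (52.42+29.41)/2 × 3 = 122.745
  [5→7]: (29.41+17.04)/2 × 2 = 46.45
  [7→9]: (17.04+9.66)/2 × 2 = 26.7
  Sum = 267.815 µg/mL·h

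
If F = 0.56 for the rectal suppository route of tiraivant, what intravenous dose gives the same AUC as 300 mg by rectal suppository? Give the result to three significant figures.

Systemic exposure from an extravascular dose = F × D_ev, so the equivalent IV dose is F × D_ev.
D_iv = F × D_ev = 0.56 × 300 = 168 mg

D_iv = 168 mg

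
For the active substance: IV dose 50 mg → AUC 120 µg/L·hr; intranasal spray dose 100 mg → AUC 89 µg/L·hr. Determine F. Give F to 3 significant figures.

F = (AUC_ev / D_ev) / (AUC_iv / D_iv)
  = (89/100) / (120/50)
  = 0.89 / 2.4 = 0.3708

F = 0.371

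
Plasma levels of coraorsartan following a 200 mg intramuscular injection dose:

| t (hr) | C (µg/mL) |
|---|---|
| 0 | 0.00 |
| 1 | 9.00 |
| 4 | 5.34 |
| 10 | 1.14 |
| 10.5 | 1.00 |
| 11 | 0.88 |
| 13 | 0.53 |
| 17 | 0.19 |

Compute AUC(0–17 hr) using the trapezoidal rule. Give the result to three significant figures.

AUC = 49.3 µg/mL·hr

Trapezoidal AUC_0→17:
  [0→1]: (0.00+9.00)/2 × 1 = 4.5
  [1→4]: (9.00+5.34)/2 × 3 = 21.51
  [4→10]: (5.34+1.14)/2 × 6 = 19.44
  [10→10.5]: (1.14+1.00)/2 × 0.5 = 0.535
  [10.5→11]: (1.00+0.88)/2 × 0.5 = 0.47
  [11→13]: (0.88+0.53)/2 × 2 = 1.41
  [13→17]: (0.53+0.19)/2 × 4 = 1.44
  Sum = 49.305 µg/mL·hr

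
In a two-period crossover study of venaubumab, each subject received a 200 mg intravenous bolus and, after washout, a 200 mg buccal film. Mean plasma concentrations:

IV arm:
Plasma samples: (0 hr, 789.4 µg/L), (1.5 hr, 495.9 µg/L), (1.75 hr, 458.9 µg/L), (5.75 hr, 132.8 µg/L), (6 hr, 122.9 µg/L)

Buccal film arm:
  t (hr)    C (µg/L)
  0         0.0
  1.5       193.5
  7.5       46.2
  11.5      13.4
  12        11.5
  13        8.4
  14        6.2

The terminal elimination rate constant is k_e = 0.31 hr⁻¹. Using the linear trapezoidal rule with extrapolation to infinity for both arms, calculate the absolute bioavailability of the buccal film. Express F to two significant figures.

F = 0.38

Trapezoidal AUC_0→6 (IV):
  [0→1.5]: (789.4+495.9)/2 × 1.5 = 963.975
  [1.5→1.75]: (495.9+458.9)/2 × 0.25 = 119.35
  [1.75→5.75]: (458.9+132.8)/2 × 4 = 1183.4
  [5.75→6]: (132.8+122.9)/2 × 0.25 = 31.9625
  Sum = 2298.6875 µg/L·hr
IV tail: 122.9/0.31 = 396.452; AUC_iv,0→∞ = 2298.6875 + 396.452 = 2695.1395 µg/L·hr
Trapezoidal AUC_0→14 (buccal film):
  [0→1.5]: (0.0+193.5)/2 × 1.5 = 145.125
  [1.5→7.5]: (193.5+46.2)/2 × 6 = 719.1
  [7.5→11.5]: (46.2+13.4)/2 × 4 = 119.2
  [11.5→12]: (13.4+11.5)/2 × 0.5 = 6.225
  [12→13]: (11.5+8.4)/2 × 1 = 9.95
  [13→14]: (8.4+6.2)/2 × 1 = 7.3
  Sum = 1006.9 µg/L·hr
buccal film tail: 6.2/0.31 = 20.000; AUC_ev,0→∞ = 1006.9 + 20.000 = 1026.9 µg/L·hr
F = (AUC_ev/D_ev)/(AUC_iv/D_iv) = (1026.9/200)/(2695.1395/200) = 5.1345/13.4757 = 0.3810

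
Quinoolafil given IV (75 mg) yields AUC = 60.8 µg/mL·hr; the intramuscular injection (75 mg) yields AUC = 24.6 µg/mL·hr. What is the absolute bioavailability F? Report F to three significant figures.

F = (AUC_ev / D_ev) / (AUC_iv / D_iv)
  = (24.6/75) / (60.8/75)
  = 0.328 / 0.810667 = 0.4046

F = 0.405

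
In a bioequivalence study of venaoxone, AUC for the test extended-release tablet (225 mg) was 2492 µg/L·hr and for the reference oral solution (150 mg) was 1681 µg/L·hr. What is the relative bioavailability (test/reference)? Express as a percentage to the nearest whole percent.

F_rel = 99%

F_rel = (AUC_test/D_test) / (AUC_ref/D_ref)
      = (2492/225) / (1681/150)
      = 11.0756 / 11.2067 = 0.9883 = 98.83%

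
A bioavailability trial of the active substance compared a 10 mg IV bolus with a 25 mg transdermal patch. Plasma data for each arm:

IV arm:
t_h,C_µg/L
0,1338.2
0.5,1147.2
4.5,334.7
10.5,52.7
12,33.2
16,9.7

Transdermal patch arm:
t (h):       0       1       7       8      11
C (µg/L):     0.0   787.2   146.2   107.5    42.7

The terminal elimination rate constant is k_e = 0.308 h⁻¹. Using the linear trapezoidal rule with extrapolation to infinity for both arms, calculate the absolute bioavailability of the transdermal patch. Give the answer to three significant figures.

F = 0.299

Trapezoidal AUC_0→16 (IV):
  [0→0.5]: (1338.2+1147.2)/2 × 0.5 = 621.35
  [0.5→4.5]: (1147.2+334.7)/2 × 4 = 2963.8
  [4.5→10.5]: (334.7+52.7)/2 × 6 = 1162.2
  [10.5→12]: (52.7+33.2)/2 × 1.5 = 64.425
  [12→16]: (33.2+9.7)/2 × 4 = 85.8
  Sum = 4897.575 µg/L·h
IV tail: 9.7/0.308 = 31.494; AUC_iv,0→∞ = 4897.575 + 31.494 = 4929.069 µg/L·h
Trapezoidal AUC_0→11 (transdermal patch):
  [0→1]: (0.0+787.2)/2 × 1 = 393.6
  [1→7]: (787.2+146.2)/2 × 6 = 2800.2
  [7→8]: (146.2+107.5)/2 × 1 = 126.85
  [8→11]: (107.5+42.7)/2 × 3 = 225.3
  Sum = 3545.95 µg/L·h
transdermal patch tail: 42.7/0.308 = 138.636; AUC_ev,0→∞ = 3545.95 + 138.636 = 3684.586 µg/L·h
F = (AUC_ev/D_ev)/(AUC_iv/D_iv) = (3684.586/25)/(4929.069/10) = 147.38344/492.9069 = 0.2990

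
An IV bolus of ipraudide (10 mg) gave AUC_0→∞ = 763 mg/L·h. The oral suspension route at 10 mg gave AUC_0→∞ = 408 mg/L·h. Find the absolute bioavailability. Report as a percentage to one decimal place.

F = (AUC_ev / D_ev) / (AUC_iv / D_iv)
  = (408/10) / (763/10)
  = 40.8 / 76.3 = 0.5347
  = 53.47%

F = 53.5%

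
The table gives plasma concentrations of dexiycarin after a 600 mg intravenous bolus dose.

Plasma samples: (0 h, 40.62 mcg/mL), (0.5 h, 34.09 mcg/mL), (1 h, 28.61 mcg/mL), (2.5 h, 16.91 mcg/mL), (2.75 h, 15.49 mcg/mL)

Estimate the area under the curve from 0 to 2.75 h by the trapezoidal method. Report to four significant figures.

AUC = 72.54 mcg/mL·h

Trapezoidal AUC_0→2.75:
  [0→0.5]: (40.62+34.09)/2 × 0.5 = 18.6775
  [0.5→1]: (34.09+28.61)/2 × 0.5 = 15.675
  [1→2.5]: (28.61+16.91)/2 × 1.5 = 34.14
  [2.5→2.75]: (16.91+15.49)/2 × 0.25 = 4.05
  Sum = 72.5425 mcg/mL·h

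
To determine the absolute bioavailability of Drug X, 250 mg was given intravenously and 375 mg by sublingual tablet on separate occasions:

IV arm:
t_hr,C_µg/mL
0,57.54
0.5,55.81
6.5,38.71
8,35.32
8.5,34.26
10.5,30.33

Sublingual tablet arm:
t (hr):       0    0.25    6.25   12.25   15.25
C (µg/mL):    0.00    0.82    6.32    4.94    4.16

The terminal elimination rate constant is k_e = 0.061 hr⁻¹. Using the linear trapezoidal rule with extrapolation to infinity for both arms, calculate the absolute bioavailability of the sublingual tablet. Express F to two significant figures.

Trapezoidal AUC_0→10.5 (IV):
  [0→0.5]: (57.54+55.81)/2 × 0.5 = 28.3375
  [0.5→6.5]: (55.81+38.71)/2 × 6 = 283.56
  [6.5→8]: (38.71+35.32)/2 × 1.5 = 55.5225
  [8→8.5]: (35.32+34.26)/2 × 0.5 = 17.395
  [8.5→10.5]: (34.26+30.33)/2 × 2 = 64.59
  Sum = 449.405 µg/mL·hr
IV tail: 30.33/0.061 = 497.213; AUC_iv,0→∞ = 449.405 + 497.213 = 946.618 µg/mL·hr
Trapezoidal AUC_0→15.25 (sublingual tablet):
  [0→0.25]: (0.00+0.82)/2 × 0.25 = 0.1025
  [0.25→6.25]: (0.82+6.32)/2 × 6 = 21.42
  [6.25→12.25]: (6.32+4.94)/2 × 6 = 33.78
  [12.25→15.25]: (4.94+4.16)/2 × 3 = 13.65
  Sum = 68.9525 µg/mL·hr
sublingual tablet tail: 4.16/0.061 = 68.197; AUC_ev,0→∞ = 68.9525 + 68.197 = 137.1495 µg/mL·hr
F = (AUC_ev/D_ev)/(AUC_iv/D_iv) = (137.1495/375)/(946.618/250) = 0.365732/3.786472 = 0.0966

F = 0.097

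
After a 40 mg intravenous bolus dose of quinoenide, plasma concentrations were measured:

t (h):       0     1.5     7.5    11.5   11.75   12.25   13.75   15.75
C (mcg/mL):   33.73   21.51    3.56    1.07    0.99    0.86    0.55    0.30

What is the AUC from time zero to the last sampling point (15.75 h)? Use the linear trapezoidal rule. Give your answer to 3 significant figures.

AUC = 129 mcg/mL·h

Trapezoidal AUC_0→15.75:
  [0→1.5]: (33.73+21.51)/2 × 1.5 = 41.43
  [1.5→7.5]: (21.51+3.56)/2 × 6 = 75.21
  [7.5→11.5]: (3.56+1.07)/2 × 4 = 9.26
  [11.5→11.75]: (1.07+0.99)/2 × 0.25 = 0.2575
  [11.75→12.25]: (0.99+0.86)/2 × 0.5 = 0.4625
  [12.25→13.75]: (0.86+0.55)/2 × 1.5 = 1.0575
  [13.75→15.75]: (0.55+0.30)/2 × 2 = 0.85
  Sum = 128.5275 mcg/mL·h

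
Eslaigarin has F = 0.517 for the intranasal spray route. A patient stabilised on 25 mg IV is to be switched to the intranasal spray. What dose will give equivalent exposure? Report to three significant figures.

For equal systemic exposure: F × D_ev = D_iv
D_ev = D_iv / F = 25 / 0.517 = 48.3559 mg

D_intranasal = 48.4 mg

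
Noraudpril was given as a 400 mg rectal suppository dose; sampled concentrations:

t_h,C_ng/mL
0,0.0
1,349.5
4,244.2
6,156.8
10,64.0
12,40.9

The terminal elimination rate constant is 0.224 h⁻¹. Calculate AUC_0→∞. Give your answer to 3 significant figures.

Trapezoidal AUC_0→12:
  [0→1]: (0.0+349.5)/2 × 1 = 174.75
  [1→4]: (349.5+244.2)/2 × 3 = 890.55
  [4→6]: (244.2+156.8)/2 × 2 = 401.0
  [6→10]: (156.8+64.0)/2 × 4 = 441.6
  [10→12]: (64.0+40.9)/2 × 2 = 104.9
  Sum = 2012.8 ng/mL·h
Extrapolated tail: C_last / k_e = 40.9 / 0.224 = 182.589
AUC_0→∞ = 2012.8 + 182.589 = 2195.389 ng/mL·h

AUC = 2200 ng/mL·h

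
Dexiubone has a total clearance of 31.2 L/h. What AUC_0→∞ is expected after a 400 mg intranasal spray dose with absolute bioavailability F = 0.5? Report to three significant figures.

AUC_0→∞ = F × Dose / CL
        = 0.5 × 400 / 31.2 = 6.41026 mg/L·h

AUC = 6.41 mg/L·h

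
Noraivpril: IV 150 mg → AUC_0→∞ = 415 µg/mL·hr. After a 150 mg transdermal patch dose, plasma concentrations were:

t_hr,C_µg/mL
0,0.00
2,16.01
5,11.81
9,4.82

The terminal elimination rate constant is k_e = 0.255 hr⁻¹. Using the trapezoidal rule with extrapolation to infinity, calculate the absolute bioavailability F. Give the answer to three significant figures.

Trapezoidal AUC_0→9 (transdermal patch):
  [0→2]: (0.00+16.01)/2 × 2 = 16.01
  [2→5]: (16.01+11.81)/2 × 3 = 41.73
  [5→9]: (11.81+4.82)/2 × 4 = 33.26
  Sum = 91.0 µg/mL·hr
Tail: C_last/k_e = 4.82/0.255 = 18.902
AUC_0→∞ (transdermal patch) = 91.0 + 18.902 = 109.902 µg/mL·hr
F = (AUC_ev/D_ev)/(AUC_iv/D_iv) = (109.902/150)/(415/150) = 0.73268/2.76667 = 0.2648

F = 0.265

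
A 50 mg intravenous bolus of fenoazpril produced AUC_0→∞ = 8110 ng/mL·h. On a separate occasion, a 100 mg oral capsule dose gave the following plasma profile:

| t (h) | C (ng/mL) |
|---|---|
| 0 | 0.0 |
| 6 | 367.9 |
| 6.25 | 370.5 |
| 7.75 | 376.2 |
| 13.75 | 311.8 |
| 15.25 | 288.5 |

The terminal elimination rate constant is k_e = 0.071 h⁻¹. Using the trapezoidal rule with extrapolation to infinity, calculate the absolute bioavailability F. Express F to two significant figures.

Trapezoidal AUC_0→15.25 (oral capsule):
  [0→6]: (0.0+367.9)/2 × 6 = 1103.7
  [6→6.25]: (367.9+370.5)/2 × 0.25 = 92.3
  [6.25→7.75]: (370.5+376.2)/2 × 1.5 = 560.025
  [7.75→13.75]: (376.2+311.8)/2 × 6 = 2064.0
  [13.75→15.25]: (311.8+288.5)/2 × 1.5 = 450.225
  Sum = 4270.25 ng/mL·h
Tail: C_last/k_e = 288.5/0.071 = 4063.380
AUC_0→∞ (oral capsule) = 4270.25 + 4063.380 = 8333.63 ng/mL·h
F = (AUC_ev/D_ev)/(AUC_iv/D_iv) = (8333.63/100)/(8110/50) = 83.3363/162.2 = 0.5138

F = 0.51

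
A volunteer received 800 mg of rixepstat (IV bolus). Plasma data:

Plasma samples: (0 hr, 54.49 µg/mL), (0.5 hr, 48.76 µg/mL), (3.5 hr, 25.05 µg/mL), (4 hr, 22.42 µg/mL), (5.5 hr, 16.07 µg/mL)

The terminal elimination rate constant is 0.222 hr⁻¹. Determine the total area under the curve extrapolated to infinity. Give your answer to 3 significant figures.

AUC = 250 µg/mL·hr

Trapezoidal AUC_0→5.5:
  [0→0.5]: (54.49+48.76)/2 × 0.5 = 25.8125
  [0.5→3.5]: (48.76+25.05)/2 × 3 = 110.715
  [3.5→4]: (25.05+22.42)/2 × 0.5 = 11.8675
  [4→5.5]: (22.42+16.07)/2 × 1.5 = 28.8675
  Sum = 177.2625 µg/mL·hr
Extrapolated tail: C_last / k_e = 16.07 / 0.222 = 72.387
AUC_0→∞ = 177.2625 + 72.387 = 249.6495 µg/mL·hr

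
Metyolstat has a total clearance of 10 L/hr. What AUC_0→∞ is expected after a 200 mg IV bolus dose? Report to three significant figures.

AUC_0→∞ = Dose_iv / CL
        = 200 / 10 = 20 mg/L·hr

AUC = 20.0 mg/L·hr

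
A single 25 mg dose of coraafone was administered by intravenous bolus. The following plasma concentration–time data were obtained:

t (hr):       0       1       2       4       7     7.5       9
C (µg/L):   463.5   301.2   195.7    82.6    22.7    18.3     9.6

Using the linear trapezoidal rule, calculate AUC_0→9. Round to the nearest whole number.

Trapezoidal AUC_0→9:
  [0→1]: (463.5+301.2)/2 × 1 = 382.35
  [1→2]: (301.2+195.7)/2 × 1 = 248.45
  [2→4]: (195.7+82.6)/2 × 2 = 278.3
  [4→7]: (82.6+22.7)/2 × 3 = 157.95
  [7→7.5]: (22.7+18.3)/2 × 0.5 = 10.25
  [7.5→9]: (18.3+9.6)/2 × 1.5 = 20.925
  Sum = 1098.225 µg/L·hr

AUC = 1098 µg/L·hr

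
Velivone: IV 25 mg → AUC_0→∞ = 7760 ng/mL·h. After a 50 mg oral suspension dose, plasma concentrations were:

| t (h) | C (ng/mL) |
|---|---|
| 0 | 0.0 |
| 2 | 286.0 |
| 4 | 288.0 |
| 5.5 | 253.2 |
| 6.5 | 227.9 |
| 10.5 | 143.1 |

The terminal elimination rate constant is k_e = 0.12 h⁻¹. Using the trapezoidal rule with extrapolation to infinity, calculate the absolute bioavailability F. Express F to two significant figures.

Trapezoidal AUC_0→10.5 (oral suspension):
  [0→2]: (0.0+286.0)/2 × 2 = 286.0
  [2→4]: (286.0+288.0)/2 × 2 = 574.0
  [4→5.5]: (288.0+253.2)/2 × 1.5 = 405.9
  [5.5→6.5]: (253.2+227.9)/2 × 1 = 240.55
  [6.5→10.5]: (227.9+143.1)/2 × 4 = 742.0
  Sum = 2248.45 ng/mL·h
Tail: C_last/k_e = 143.1/0.12 = 1192.500
AUC_0→∞ (oral suspension) = 2248.45 + 1192.500 = 3440.95 ng/mL·h
F = (AUC_ev/D_ev)/(AUC_iv/D_iv) = (3440.95/50)/(7760/25) = 68.819/310.4 = 0.2217

F = 0.22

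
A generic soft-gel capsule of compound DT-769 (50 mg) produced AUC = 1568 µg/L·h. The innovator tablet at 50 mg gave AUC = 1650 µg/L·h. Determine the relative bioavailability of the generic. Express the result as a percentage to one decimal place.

F_rel = 95.0%

F_rel = (AUC_test/D_test) / (AUC_ref/D_ref)
      = (1568/50) / (1650/50)
      = 31.36 / 33 = 0.9503 = 95.03%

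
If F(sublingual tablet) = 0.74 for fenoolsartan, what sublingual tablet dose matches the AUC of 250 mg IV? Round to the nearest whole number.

D_sublingual = 338 mg

For equal systemic exposure: F × D_ev = D_iv
D_ev = D_iv / F = 250 / 0.74 = 337.838 mg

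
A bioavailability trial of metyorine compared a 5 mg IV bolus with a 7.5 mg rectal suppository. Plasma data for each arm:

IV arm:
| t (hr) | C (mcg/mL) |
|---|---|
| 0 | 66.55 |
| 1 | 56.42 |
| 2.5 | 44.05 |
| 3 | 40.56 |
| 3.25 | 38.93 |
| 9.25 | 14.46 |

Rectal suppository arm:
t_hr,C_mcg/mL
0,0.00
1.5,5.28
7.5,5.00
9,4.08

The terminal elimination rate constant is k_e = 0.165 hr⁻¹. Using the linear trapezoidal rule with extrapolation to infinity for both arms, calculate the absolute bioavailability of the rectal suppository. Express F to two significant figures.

F = 0.11

Trapezoidal AUC_0→9.25 (IV):
  [0→1]: (66.55+56.42)/2 × 1 = 61.485
  [1→2.5]: (56.42+44.05)/2 × 1.5 = 75.3525
  [2.5→3]: (44.05+40.56)/2 × 0.5 = 21.1525
  [3→3.25]: (40.56+38.93)/2 × 0.25 = 9.93625
  [3.25→9.25]: (38.93+14.46)/2 × 6 = 160.17
  Sum = 328.09625 mcg/mL·hr
IV tail: 14.46/0.165 = 87.636; AUC_iv,0→∞ = 328.09625 + 87.636 = 415.73225 mcg/mL·hr
Trapezoidal AUC_0→9 (rectal suppository):
  [0→1.5]: (0.00+5.28)/2 × 1.5 = 3.96
  [1.5→7.5]: (5.28+5.00)/2 × 6 = 30.84
  [7.5→9]: (5.00+4.08)/2 × 1.5 = 6.81
  Sum = 41.61 mcg/mL·hr
rectal suppository tail: 4.08/0.165 = 24.727; AUC_ev,0→∞ = 41.61 + 24.727 = 66.337 mcg/mL·hr
F = (AUC_ev/D_ev)/(AUC_iv/D_iv) = (66.337/7.5)/(415.73225/5) = 8.84493/83.14645 = 0.1064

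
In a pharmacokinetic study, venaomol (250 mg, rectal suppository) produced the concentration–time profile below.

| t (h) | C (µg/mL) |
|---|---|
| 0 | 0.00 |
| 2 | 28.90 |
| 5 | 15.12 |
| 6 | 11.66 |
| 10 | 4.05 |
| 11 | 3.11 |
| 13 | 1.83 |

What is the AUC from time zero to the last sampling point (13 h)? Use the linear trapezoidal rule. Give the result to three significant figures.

AUC = 148 µg/mL·h

Trapezoidal AUC_0→13:
  [0→2]: (0.00+28.90)/2 × 2 = 28.9
  [2→5]: (28.90+15.12)/2 × 3 = 66.03
  [5→6]: (15.12+11.66)/2 × 1 = 13.39
  [6→10]: (11.66+4.05)/2 × 4 = 31.42
  [10→11]: (4.05+3.11)/2 × 1 = 3.58
  [11→13]: (3.11+1.83)/2 × 2 = 4.94
  Sum = 148.26 µg/mL·h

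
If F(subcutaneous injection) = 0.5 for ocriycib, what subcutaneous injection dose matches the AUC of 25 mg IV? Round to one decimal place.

D_subcutaneous = 50.0 mg

For equal systemic exposure: F × D_ev = D_iv
D_ev = D_iv / F = 25 / 0.5 = 50 mg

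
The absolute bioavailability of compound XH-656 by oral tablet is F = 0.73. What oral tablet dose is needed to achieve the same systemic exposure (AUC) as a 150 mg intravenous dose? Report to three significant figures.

D_oral = 205 mg

For equal systemic exposure: F × D_ev = D_iv
D_ev = D_iv / F = 150 / 0.73 = 205.479 mg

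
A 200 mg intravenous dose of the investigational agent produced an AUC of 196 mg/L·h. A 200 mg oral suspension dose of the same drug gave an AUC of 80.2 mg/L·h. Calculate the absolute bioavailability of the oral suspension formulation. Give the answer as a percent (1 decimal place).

F = 40.9%

F = (AUC_ev / D_ev) / (AUC_iv / D_iv)
  = (80.2/200) / (196/200)
  = 0.401 / 0.98 = 0.4092
  = 40.92%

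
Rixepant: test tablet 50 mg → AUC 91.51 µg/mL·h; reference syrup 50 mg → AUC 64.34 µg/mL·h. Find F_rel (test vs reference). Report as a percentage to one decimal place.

F_rel = (AUC_test/D_test) / (AUC_ref/D_ref)
      = (91.51/50) / (64.34/50)
      = 1.8302 / 1.2868 = 1.4223 = 142.23%

F_rel = 142.2%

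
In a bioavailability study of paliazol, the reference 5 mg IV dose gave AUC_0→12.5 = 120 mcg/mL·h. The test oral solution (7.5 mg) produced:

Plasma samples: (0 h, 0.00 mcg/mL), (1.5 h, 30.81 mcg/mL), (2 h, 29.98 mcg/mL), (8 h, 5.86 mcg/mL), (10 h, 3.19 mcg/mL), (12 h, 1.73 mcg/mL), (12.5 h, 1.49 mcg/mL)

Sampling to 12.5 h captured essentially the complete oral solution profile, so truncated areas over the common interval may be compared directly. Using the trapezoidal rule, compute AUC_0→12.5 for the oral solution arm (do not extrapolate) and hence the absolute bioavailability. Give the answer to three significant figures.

Trapezoidal AUC_0→12.5 (oral solution):
  [0→1.5]: (0.00+30.81)/2 × 1.5 = 23.1075
  [1.5→2]: (30.81+29.98)/2 × 0.5 = 15.1975
  [2→8]: (29.98+5.86)/2 × 6 = 107.52
  [8→10]: (5.86+3.19)/2 × 2 = 9.05
  [10→12]: (3.19+1.73)/2 × 2 = 4.92
  [12→12.5]: (1.73+1.49)/2 × 0.5 = 0.805
  Sum = 160.6 mcg/mL·h
F = (AUC_ev/D_ev)/(AUC_iv/D_iv) = (160.6/7.5)/(120/5) = 21.4133/24 = 0.8922

F = 0.892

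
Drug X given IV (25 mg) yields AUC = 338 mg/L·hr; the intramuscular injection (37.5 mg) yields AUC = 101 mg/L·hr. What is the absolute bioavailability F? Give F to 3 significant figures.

F = 0.199

F = (AUC_ev / D_ev) / (AUC_iv / D_iv)
  = (101/37.5) / (338/25)
  = 2.69333 / 13.52 = 0.1992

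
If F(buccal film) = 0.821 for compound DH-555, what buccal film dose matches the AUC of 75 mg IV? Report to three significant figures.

For equal systemic exposure: F × D_ev = D_iv
D_ev = D_iv / F = 75 / 0.821 = 91.352 mg

D_buccal = 91.4 mg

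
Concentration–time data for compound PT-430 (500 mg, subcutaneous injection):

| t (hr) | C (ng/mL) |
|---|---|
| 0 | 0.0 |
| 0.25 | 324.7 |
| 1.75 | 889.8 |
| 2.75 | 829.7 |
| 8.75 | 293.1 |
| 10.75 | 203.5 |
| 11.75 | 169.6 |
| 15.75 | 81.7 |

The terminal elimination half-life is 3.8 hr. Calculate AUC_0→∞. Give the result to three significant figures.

AUC = 6810 ng/mL·hr

Trapezoidal AUC_0→15.75:
  [0→0.25]: (0.0+324.7)/2 × 0.25 = 40.5875
  [0.25→1.75]: (324.7+889.8)/2 × 1.5 = 910.875
  [1.75→2.75]: (889.8+829.7)/2 × 1 = 859.75
  [2.75→8.75]: (829.7+293.1)/2 × 6 = 3368.4
  [8.75→10.75]: (293.1+203.5)/2 × 2 = 496.6
  [10.75→11.75]: (203.5+169.6)/2 × 1 = 186.55
  [11.75→15.75]: (169.6+81.7)/2 × 4 = 502.6
  Sum = 6365.3625 ng/mL·hr
k_e = ln2 / t½ = 0.693147 / 3.8 = 0.1824 hr^-1
Extrapolated tail: C_last / k_e = 81.7 / 0.1824 = 447.917
AUC_0→∞ = 6365.3625 + 447.917 = 6813.2795 ng/mL·hr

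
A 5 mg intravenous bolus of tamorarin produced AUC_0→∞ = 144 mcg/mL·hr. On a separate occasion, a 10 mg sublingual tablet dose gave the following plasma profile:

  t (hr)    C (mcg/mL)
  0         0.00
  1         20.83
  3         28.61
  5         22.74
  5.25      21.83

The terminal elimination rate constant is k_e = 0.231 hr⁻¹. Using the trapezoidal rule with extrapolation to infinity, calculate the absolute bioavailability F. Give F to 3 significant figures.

F = 0.734

Trapezoidal AUC_0→5.25 (sublingual tablet):
  [0→1]: (0.00+20.83)/2 × 1 = 10.415
  [1→3]: (20.83+28.61)/2 × 2 = 49.44
  [3→5]: (28.61+22.74)/2 × 2 = 51.35
  [5→5.25]: (22.74+21.83)/2 × 0.25 = 5.57125
  Sum = 116.77625 mcg/mL·hr
Tail: C_last/k_e = 21.83/0.231 = 94.502
AUC_0→∞ (sublingual tablet) = 116.77625 + 94.502 = 211.27825 mcg/mL·hr
F = (AUC_ev/D_ev)/(AUC_iv/D_iv) = (211.27825/10)/(144/5) = 21.127825/28.8 = 0.7336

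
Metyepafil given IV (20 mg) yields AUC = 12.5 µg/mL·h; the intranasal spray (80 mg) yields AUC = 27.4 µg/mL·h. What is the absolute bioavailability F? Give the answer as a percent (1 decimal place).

F = 54.8%

F = (AUC_ev / D_ev) / (AUC_iv / D_iv)
  = (27.4/80) / (12.5/20)
  = 0.3425 / 0.625 = 0.5480
  = 54.80%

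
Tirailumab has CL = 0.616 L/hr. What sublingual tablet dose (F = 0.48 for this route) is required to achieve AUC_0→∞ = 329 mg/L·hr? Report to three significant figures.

Dose = 422 mg

Dose = CL × AUC_0→∞ / F
     = 0.616 × 329 / 0.48 = 422.217 mg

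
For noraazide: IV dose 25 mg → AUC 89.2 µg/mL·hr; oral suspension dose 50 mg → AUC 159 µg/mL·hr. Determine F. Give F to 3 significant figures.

F = (AUC_ev / D_ev) / (AUC_iv / D_iv)
  = (159/50) / (89.2/25)
  = 3.18 / 3.568 = 0.8913

F = 0.891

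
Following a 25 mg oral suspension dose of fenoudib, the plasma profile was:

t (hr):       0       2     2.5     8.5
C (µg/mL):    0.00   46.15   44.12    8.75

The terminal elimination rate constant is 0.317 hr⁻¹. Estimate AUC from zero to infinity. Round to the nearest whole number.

AUC = 255 µg/mL·hr

Trapezoidal AUC_0→8.5:
  [0→2]: (0.00+46.15)/2 × 2 = 46.15
  [2→2.5]: (46.15+44.12)/2 × 0.5 = 22.5675
  [2.5→8.5]: (44.12+8.75)/2 × 6 = 158.61
  Sum = 227.3275 µg/mL·hr
Extrapolated tail: C_last / k_e = 8.75 / 0.317 = 27.603
AUC_0→∞ = 227.3275 + 27.603 = 254.9305 µg/mL·hr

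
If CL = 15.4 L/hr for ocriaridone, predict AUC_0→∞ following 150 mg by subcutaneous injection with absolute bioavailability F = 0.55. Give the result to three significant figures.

AUC = 5.36 mg/L·hr

AUC_0→∞ = F × Dose / CL
        = 0.55 × 150 / 15.4 = 5.35714 mg/L·hr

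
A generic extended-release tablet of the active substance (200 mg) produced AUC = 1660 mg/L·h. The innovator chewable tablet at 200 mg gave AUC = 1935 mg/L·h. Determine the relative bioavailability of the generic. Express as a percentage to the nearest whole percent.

F_rel = 86%

F_rel = (AUC_test/D_test) / (AUC_ref/D_ref)
      = (1660/200) / (1935/200)
      = 8.3 / 9.675 = 0.8579 = 85.79%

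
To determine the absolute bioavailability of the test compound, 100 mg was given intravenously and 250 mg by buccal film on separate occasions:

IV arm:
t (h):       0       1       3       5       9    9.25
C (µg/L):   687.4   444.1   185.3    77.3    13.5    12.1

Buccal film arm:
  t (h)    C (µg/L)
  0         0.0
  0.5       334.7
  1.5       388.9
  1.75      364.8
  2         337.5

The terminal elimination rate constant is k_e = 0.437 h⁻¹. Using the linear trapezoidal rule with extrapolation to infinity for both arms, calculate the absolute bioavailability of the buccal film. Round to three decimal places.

F = 0.335

Trapezoidal AUC_0→9.25 (IV):
  [0→1]: (687.4+444.1)/2 × 1 = 565.75
  [1→3]: (444.1+185.3)/2 × 2 = 629.4
  [3→5]: (185.3+77.3)/2 × 2 = 262.6
  [5→9]: (77.3+13.5)/2 × 4 = 181.6
  [9→9.25]: (13.5+12.1)/2 × 0.25 = 3.2
  Sum = 1642.55 µg/L·h
IV tail: 12.1/0.437 = 27.689; AUC_iv,0→∞ = 1642.55 + 27.689 = 1670.239 µg/L·h
Trapezoidal AUC_0→2 (buccal film):
  [0→0.5]: (0.0+334.7)/2 × 0.5 = 83.675
  [0.5→1.5]: (334.7+388.9)/2 × 1 = 361.8
  [1.5→1.75]: (388.9+364.8)/2 × 0.25 = 94.2125
  [1.75→2]: (364.8+337.5)/2 × 0.25 = 87.7875
  Sum = 627.475 µg/L·h
buccal film tail: 337.5/0.437 = 772.311; AUC_ev,0→∞ = 627.475 + 772.311 = 1399.786 µg/L·h
F = (AUC_ev/D_ev)/(AUC_iv/D_iv) = (1399.786/250)/(1670.239/100) = 5.599144/16.70239 = 0.3352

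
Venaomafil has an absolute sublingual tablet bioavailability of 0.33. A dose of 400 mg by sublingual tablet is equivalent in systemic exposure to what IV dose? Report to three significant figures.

D_iv = 132 mg

Systemic exposure from an extravascular dose = F × D_ev, so the equivalent IV dose is F × D_ev.
D_iv = F × D_ev = 0.33 × 400 = 132 mg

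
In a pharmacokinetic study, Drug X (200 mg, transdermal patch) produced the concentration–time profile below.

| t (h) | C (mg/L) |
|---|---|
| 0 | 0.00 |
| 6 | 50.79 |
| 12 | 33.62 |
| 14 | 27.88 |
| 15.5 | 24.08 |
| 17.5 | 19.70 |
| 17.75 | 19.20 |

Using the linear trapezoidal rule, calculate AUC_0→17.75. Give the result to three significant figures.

AUC = 555 mg/L·h

Trapezoidal AUC_0→17.75:
  [0→6]: (0.00+50.79)/2 × 6 = 152.37
  [6→12]: (50.79+33.62)/2 × 6 = 253.23
  [12→14]: (33.62+27.88)/2 × 2 = 61.5
  [14→15.5]: (27.88+24.08)/2 × 1.5 = 38.97
  [15.5→17.5]: (24.08+19.70)/2 × 2 = 43.78
  [17.5→17.75]: (19.70+19.20)/2 × 0.25 = 4.8625
  Sum = 554.7125 mg/L·h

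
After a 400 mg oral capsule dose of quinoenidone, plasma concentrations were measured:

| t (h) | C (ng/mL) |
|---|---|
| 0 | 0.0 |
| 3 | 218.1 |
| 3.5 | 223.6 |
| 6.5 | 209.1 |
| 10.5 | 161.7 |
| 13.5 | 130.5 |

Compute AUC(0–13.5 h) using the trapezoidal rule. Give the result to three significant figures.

Trapezoidal AUC_0→13.5:
  [0→3]: (0.0+218.1)/2 × 3 = 327.15
  [3→3.5]: (218.1+223.6)/2 × 0.5 = 110.425
  [3.5→6.5]: (223.6+209.1)/2 × 3 = 649.05
  [6.5→10.5]: (209.1+161.7)/2 × 4 = 741.6
  [10.5→13.5]: (161.7+130.5)/2 × 3 = 438.3
  Sum = 2266.525 ng/mL·h

AUC = 2270 ng/mL·h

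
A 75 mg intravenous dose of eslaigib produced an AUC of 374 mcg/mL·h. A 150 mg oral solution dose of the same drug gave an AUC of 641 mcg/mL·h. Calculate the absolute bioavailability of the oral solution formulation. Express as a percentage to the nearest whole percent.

F = (AUC_ev / D_ev) / (AUC_iv / D_iv)
  = (641/150) / (374/75)
  = 4.27333 / 4.98667 = 0.8570
  = 85.70%

F = 86%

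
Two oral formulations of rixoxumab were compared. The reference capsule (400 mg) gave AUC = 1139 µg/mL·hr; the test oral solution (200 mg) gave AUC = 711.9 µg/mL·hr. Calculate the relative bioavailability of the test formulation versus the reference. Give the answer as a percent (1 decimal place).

F_rel = (AUC_test/D_test) / (AUC_ref/D_ref)
      = (711.9/200) / (1139/400)
      = 3.5595 / 2.8475 = 1.2500 = 125.00%

F_rel = 125.0%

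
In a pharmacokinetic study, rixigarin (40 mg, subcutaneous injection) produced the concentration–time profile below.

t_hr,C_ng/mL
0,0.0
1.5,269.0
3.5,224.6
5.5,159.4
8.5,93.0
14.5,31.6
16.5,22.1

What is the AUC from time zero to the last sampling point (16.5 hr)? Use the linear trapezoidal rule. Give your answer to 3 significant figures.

AUC = 1890 ng/mL·hr

Trapezoidal AUC_0→16.5:
  [0→1.5]: (0.0+269.0)/2 × 1.5 = 201.75
  [1.5→3.5]: (269.0+224.6)/2 × 2 = 493.6
  [3.5→5.5]: (224.6+159.4)/2 × 2 = 384.0
  [5.5→8.5]: (159.4+93.0)/2 × 3 = 378.6
  [8.5→14.5]: (93.0+31.6)/2 × 6 = 373.8
  [14.5→16.5]: (31.6+22.1)/2 × 2 = 53.7
  Sum = 1885.45 ng/mL·hr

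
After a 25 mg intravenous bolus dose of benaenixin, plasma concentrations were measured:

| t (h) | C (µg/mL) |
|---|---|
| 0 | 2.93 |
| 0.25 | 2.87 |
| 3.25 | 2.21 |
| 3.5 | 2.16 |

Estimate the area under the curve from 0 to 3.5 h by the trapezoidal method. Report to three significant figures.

AUC = 8.89 µg/mL·h

Trapezoidal AUC_0→3.5:
  [0→0.25]: (2.93+2.87)/2 × 0.25 = 0.725
  [0.25→3.25]: (2.87+2.21)/2 × 3 = 7.62
  [3.25→3.5]: (2.21+2.16)/2 × 0.25 = 0.54625
  Sum = 8.89125 µg/mL·h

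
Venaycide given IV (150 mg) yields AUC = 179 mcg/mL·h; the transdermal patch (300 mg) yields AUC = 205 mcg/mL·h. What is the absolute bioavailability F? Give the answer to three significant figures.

F = 0.573

F = (AUC_ev / D_ev) / (AUC_iv / D_iv)
  = (205/300) / (179/150)
  = 0.683333 / 1.19333 = 0.5726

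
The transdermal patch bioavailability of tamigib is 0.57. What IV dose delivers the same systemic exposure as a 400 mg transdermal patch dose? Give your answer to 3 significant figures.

D_iv = 228 mg

Systemic exposure from an extravascular dose = F × D_ev, so the equivalent IV dose is F × D_ev.
D_iv = F × D_ev = 0.57 × 400 = 228 mg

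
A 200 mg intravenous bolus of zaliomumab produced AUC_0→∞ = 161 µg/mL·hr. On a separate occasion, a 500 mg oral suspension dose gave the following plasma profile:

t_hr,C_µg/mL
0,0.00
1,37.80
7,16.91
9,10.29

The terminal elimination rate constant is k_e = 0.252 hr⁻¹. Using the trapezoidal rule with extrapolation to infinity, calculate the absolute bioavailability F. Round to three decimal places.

Trapezoidal AUC_0→9 (oral suspension):
  [0→1]: (0.00+37.80)/2 × 1 = 18.9
  [1→7]: (37.80+16.91)/2 × 6 = 164.13
  [7→9]: (16.91+10.29)/2 × 2 = 27.2
  Sum = 210.23 µg/mL·hr
Tail: C_last/k_e = 10.29/0.252 = 40.833
AUC_0→∞ (oral suspension) = 210.23 + 40.833 = 251.063 µg/mL·hr
F = (AUC_ev/D_ev)/(AUC_iv/D_iv) = (251.063/500)/(161/200) = 0.502126/0.805 = 0.6238

F = 0.624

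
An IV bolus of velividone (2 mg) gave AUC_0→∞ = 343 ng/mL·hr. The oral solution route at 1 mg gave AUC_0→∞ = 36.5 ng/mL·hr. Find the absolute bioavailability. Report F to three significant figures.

F = (AUC_ev / D_ev) / (AUC_iv / D_iv)
  = (36.5/1) / (343/2)
  = 36.5 / 171.5 = 0.2128

F = 0.213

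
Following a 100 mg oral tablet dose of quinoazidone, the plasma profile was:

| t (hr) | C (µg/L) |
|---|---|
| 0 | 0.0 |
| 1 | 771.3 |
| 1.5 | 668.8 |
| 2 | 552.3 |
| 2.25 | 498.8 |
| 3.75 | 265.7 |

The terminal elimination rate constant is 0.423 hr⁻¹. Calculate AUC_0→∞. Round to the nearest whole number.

Trapezoidal AUC_0→3.75:
  [0→1]: (0.0+771.3)/2 × 1 = 385.65
  [1→1.5]: (771.3+668.8)/2 × 0.5 = 360.025
  [1.5→2]: (668.8+552.3)/2 × 0.5 = 305.275
  [2→2.25]: (552.3+498.8)/2 × 0.25 = 131.3875
  [2.25→3.75]: (498.8+265.7)/2 × 1.5 = 573.375
  Sum = 1755.7125 µg/L·hr
Extrapolated tail: C_last / k_e = 265.7 / 0.423 = 628.132
AUC_0→∞ = 1755.7125 + 628.132 = 2383.8445 µg/L·hr

AUC = 2384 µg/L·hr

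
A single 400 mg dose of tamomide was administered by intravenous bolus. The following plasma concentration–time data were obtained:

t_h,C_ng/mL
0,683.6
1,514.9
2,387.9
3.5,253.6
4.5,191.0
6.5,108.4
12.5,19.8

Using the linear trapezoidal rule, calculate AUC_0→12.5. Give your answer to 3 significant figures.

Trapezoidal AUC_0→12.5:
  [0→1]: (683.6+514.9)/2 × 1 = 599.25
  [1→2]: (514.9+387.9)/2 × 1 = 451.4
  [2→3.5]: (387.9+253.6)/2 × 1.5 = 481.125
  [3.5→4.5]: (253.6+191.0)/2 × 1 = 222.3
  [4.5→6.5]: (191.0+108.4)/2 × 2 = 299.4
  [6.5→12.5]: (108.4+19.8)/2 × 6 = 384.6
  Sum = 2438.075 ng/mL·h

AUC = 2440 ng/mL·h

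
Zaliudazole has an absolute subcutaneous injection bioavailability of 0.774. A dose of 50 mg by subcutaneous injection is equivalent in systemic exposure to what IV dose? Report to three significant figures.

D_iv = 38.7 mg

Systemic exposure from an extravascular dose = F × D_ev, so the equivalent IV dose is F × D_ev.
D_iv = F × D_ev = 0.774 × 50 = 38.7 mg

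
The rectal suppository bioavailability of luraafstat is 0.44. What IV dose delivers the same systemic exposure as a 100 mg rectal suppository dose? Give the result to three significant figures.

Systemic exposure from an extravascular dose = F × D_ev, so the equivalent IV dose is F × D_ev.
D_iv = F × D_ev = 0.44 × 100 = 44 mg

D_iv = 44.0 mg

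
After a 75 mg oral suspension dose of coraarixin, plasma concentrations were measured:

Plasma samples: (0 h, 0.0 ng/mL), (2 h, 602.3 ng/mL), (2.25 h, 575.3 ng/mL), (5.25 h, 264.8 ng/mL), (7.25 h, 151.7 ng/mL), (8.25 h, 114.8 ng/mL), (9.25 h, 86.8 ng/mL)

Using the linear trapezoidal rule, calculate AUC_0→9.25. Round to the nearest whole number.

AUC = 2660 ng/mL·h

Trapezoidal AUC_0→9.25:
  [0→2]: (0.0+602.3)/2 × 2 = 602.3
  [2→2.25]: (602.3+575.3)/2 × 0.25 = 147.2
  [2.25→5.25]: (575.3+264.8)/2 × 3 = 1260.15
  [5.25→7.25]: (264.8+151.7)/2 × 2 = 416.5
  [7.25→8.25]: (151.7+114.8)/2 × 1 = 133.25
  [8.25→9.25]: (114.8+86.8)/2 × 1 = 100.8
  Sum = 2660.2 ng/mL·h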